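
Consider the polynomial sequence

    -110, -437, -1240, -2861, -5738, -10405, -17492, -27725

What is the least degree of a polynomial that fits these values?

D1: -327, -803, -1621, -2877, -4667, -7087, -10233
D2: -476, -818, -1256, -1790, -2420, -3146
D3: -342, -438, -534, -630, -726
D4: -96, -96, -96, -96
The fourth differences are constant, so the polynomial has degree 4.

4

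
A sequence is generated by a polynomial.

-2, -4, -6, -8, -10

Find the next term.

First differences: -2 , -2 , -2 , -2
First differences constant at -2.
-10 − 2 = -12

-12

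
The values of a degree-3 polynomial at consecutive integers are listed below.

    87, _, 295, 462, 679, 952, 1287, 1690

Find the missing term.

172

Using the last 6 terms:
D1: 167  217  273  335  403
D2: 50  56  62  68
D3: 6  6  6
Constant third difference = 6.
Extend backward: 50 − 6 = 44;  167 − 44 = 123;  295 − 123 = 172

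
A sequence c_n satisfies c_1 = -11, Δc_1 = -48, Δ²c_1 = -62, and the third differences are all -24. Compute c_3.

-169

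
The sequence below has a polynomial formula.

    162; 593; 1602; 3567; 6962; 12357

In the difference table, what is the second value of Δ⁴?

96

Δ: 431, 1009, 1965, 3395, 5395
Δ²: 578, 956, 1430, 2000
Δ³: 378, 474, 570
Δ⁴: 96, 96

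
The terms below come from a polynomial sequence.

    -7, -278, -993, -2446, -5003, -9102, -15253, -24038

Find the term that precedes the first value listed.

42

Δ: -271  -715  -1453  -2557  -4099  -6151  -8785
Δ²: -444  -738  -1104  -1542  -2052  -2634
Δ³: -294  -366  -438  -510  -582
Δ⁴: -72  -72  -72  -72
The fourth differences are constant at -72.
Work back: -294 + 72 = -222;  -444 + 222 = -222;  -271 + 222 = -49;  -7 + 49 = 42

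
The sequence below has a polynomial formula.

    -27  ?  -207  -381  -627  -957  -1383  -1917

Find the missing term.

Using the last 6 terms:
First differences: -174, -246, -330, -426, -534
Second differences: -72, -84, -96, -108
Third differences: -12, -12, -12
Constant third difference = -12.
Extend backward: -72 + 12 = -60;  -174 + 60 = -114;  -207 + 114 = -93

-93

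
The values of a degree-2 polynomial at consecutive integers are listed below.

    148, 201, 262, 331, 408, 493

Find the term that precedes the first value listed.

103

53  61  69  77  85
8  8  8  8
The second differences are constant at 8.
Work back: 53 − 8 = 45;  148 − 45 = 103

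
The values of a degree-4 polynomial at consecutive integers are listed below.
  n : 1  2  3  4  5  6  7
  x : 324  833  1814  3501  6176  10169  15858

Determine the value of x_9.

509, 981, 1687, 2675, 3993, 5689
472, 706, 988, 1318, 1696
234, 282, 330, 378
48, 48, 48
Constant fourth difference = 48, so extend:
378 + 48 = 426;  1696 + 426 = 2122;  5689 + 2122 = 7811;  15858 + 7811 = 23669
426 + 48 = 474;  2122 + 474 = 2596;  7811 + 2596 = 10407;  23669 + 10407 = 34076

34076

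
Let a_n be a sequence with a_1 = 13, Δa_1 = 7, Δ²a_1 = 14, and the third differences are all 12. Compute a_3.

41

Build the table forward from the leading diagonal:
D3: 12, 12, 12
D2: 14, 26, 38
D1: 7, 21, 47
a: 13, 20, 41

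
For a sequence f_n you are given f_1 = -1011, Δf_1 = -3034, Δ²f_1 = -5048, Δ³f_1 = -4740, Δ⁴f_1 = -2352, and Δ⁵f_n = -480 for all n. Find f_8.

Build the table forward from the leading diagonal:
D5: -480, -480, -480, -480, -480, -480, -480, -480
D4: -2352, -2832, -3312, -3792, -4272, -4752, -5232, -5712
D3: -4740, -7092, -9924, -13236, -17028, -21300, -26052, -31284
D2: -5048, -9788, -16880, -26804, -40040, -57068, -78368, -104420
D1: -3034, -8082, -17870, -34750, -61554, -101594, -158662, -237030
f: -1011, -4045, -12127, -29997, -64747, -126301, -227895, -386557

-386557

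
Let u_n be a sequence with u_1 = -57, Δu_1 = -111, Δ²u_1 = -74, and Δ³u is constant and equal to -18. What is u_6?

Build the table forward from the leading diagonal:
Third differences: -18  -18  -18  -18  -18  -18
Second differences: -74  -92  -110  -128  -146  -164
First differences: -111  -185  -277  -387  -515  -661
u: -57  -168  -353  -630  -1017  -1532

-1532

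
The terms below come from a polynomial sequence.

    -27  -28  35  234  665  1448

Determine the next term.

2727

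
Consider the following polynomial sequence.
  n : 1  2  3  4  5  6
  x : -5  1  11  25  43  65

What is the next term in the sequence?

91

Δ: 6, 10, 14, 18, 22
Δ²: 4, 4, 4, 4
The second differences are constant (4).
22 + 4 = 26;  65 + 26 = 91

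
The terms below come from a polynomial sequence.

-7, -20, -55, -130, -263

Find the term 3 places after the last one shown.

Δ: -13 , -35 , -75 , -133
Δ²: -22 , -40 , -58
Δ³: -18 , -18
The third differences are constant (-18).
-58 − 18 = -76;  -133 − 76 = -209;  -263 − 209 = -472
-76 − 18 = -94;  -209 − 94 = -303;  -472 − 303 = -775
-94 − 18 = -112;  -303 − 112 = -415;  -775 − 415 = -1190

-1190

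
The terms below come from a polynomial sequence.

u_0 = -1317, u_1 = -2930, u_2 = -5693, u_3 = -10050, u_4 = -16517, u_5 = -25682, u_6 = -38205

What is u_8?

-76325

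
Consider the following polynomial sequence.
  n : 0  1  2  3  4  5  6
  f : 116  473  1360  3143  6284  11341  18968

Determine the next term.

Δ: 357 , 887 , 1783 , 3141 , 5057 , 7627
Δ²: 530 , 896 , 1358 , 1916 , 2570
Δ³: 366 , 462 , 558 , 654
Δ⁴: 96 , 96 , 96
Constant fourth difference = 96, so extend:
654 + 96 = 750;  2570 + 750 = 3320;  7627 + 3320 = 10947;  18968 + 10947 = 29915

29915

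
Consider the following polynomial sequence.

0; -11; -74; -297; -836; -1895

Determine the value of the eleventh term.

-25490

-11, -63, -223, -539, -1059
-52, -160, -316, -520
-108, -156, -204
-48, -48
Fourth differences constant at -48.
-204 − 48 = -252;  -520 − 252 = -772;  -1059 − 772 = -1831;  -1895 − 1831 = -3726
-252 − 48 = -300;  -772 − 300 = -1072;  -1831 − 1072 = -2903;  -3726 − 2903 = -6629
-300 − 48 = -348;  -1072 − 348 = -1420;  -2903 − 1420 = -4323;  -6629 − 4323 = -10952
-348 − 48 = -396;  -1420 − 396 = -1816;  -4323 − 1816 = -6139;  -10952 − 6139 = -17091
-396 − 48 = -444;  -1816 − 444 = -2260;  -6139 − 2260 = -8399;  -17091 − 8399 = -25490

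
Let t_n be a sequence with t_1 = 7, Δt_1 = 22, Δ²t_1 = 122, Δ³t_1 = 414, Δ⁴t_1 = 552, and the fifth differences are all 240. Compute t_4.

853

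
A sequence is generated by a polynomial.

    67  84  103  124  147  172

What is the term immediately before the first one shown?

D1: 17, 19, 21, 23, 25
D2: 2, 2, 2, 2
The second differences are constant at 2.
Work back: 17 − 2 = 15;  67 − 15 = 52

52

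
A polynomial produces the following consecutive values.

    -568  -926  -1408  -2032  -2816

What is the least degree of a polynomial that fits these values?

3

-358, -482, -624, -784
-124, -142, -160
-18, -18
The third differences are constant, so the polynomial has degree 3.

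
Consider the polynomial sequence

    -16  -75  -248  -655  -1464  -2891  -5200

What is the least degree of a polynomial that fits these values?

D1: -59, -173, -407, -809, -1427, -2309
D2: -114, -234, -402, -618, -882
D3: -120, -168, -216, -264
D4: -48, -48, -48
The fourth differences are constant, so the polynomial has degree 4.

4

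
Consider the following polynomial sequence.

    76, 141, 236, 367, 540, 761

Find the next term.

1036

Δ: 65  95  131  173  221
Δ²: 30  36  42  48
Δ³: 6  6  6
Third differences constant at 6.
48 + 6 = 54;  221 + 54 = 275;  761 + 275 = 1036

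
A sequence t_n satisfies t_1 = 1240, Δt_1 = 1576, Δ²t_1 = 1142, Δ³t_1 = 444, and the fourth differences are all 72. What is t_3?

5534

Build the table forward from the leading diagonal:
Fourth differences: 72, 72, 72
Third differences: 444, 516, 588
Second differences: 1142, 1586, 2102
First differences: 1576, 2718, 4304
t: 1240, 2816, 5534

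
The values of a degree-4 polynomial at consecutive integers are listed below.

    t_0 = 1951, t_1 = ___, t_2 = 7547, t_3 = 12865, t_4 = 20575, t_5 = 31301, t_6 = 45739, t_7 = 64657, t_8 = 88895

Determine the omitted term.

4069

Using the last 7 terms:
Δ: 5318, 7710, 10726, 14438, 18918, 24238
Δ²: 2392, 3016, 3712, 4480, 5320
Δ³: 624, 696, 768, 840
Δ⁴: 72, 72, 72
Constant fourth difference = 72.
Extend backward: 624 − 72 = 552;  2392 − 552 = 1840;  5318 − 1840 = 3478;  7547 − 3478 = 4069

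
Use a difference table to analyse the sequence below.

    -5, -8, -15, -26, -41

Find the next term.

-60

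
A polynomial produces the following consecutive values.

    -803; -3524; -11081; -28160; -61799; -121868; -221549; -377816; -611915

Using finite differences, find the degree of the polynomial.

Δ: -2721, -7557, -17079, -33639, -60069, -99681, -156267, -234099
Δ²: -4836, -9522, -16560, -26430, -39612, -56586, -77832
Δ³: -4686, -7038, -9870, -13182, -16974, -21246
Δ⁴: -2352, -2832, -3312, -3792, -4272
Δ⁵: -480, -480, -480, -480
The fifth differences are constant, so the polynomial has degree 5.

5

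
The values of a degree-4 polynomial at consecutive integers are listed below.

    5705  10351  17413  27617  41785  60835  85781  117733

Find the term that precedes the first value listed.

2845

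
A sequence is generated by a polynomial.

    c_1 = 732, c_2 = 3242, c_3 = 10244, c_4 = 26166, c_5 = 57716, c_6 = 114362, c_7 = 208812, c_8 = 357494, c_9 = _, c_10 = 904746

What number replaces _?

Using the first 8 terms:
D1: 2510  7002  15922  31550  56646  94450  148682
D2: 4492  8920  15628  25096  37804  54232
D3: 4428  6708  9468  12708  16428
D4: 2280  2760  3240  3720
D5: 480  480  480
Constant fifth difference = 480.
Extend forward: 3720 + 480 = 4200;  16428 + 4200 = 20628;  54232 + 20628 = 74860;  148682 + 74860 = 223542;  357494 + 223542 = 581036

581036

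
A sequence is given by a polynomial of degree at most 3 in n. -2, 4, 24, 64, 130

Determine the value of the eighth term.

544

D1: 6, 20, 40, 66
D2: 14, 20, 26
D3: 6, 6
The third differences are constant (6).
26 + 6 = 32;  66 + 32 = 98;  130 + 98 = 228
32 + 6 = 38;  98 + 38 = 136;  228 + 136 = 364
38 + 6 = 44;  136 + 44 = 180;  364 + 180 = 544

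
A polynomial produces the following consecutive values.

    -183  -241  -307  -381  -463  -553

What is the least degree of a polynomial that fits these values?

Δ: -58, -66, -74, -82, -90
Δ²: -8, -8, -8, -8
The second differences are constant, so the polynomial has degree 2.

2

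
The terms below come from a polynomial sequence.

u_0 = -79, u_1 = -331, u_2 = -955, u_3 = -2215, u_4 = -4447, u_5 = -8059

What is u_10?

-66139

-252, -624, -1260, -2232, -3612
-372, -636, -972, -1380
-264, -336, -408
-72, -72
Constant fourth difference = -72, so extend:
-408 − 72 = -480;  -1380 − 480 = -1860;  -3612 − 1860 = -5472;  -8059 − 5472 = -13531
-480 − 72 = -552;  -1860 − 552 = -2412;  -5472 − 2412 = -7884;  -13531 − 7884 = -21415
-552 − 72 = -624;  -2412 − 624 = -3036;  -7884 − 3036 = -10920;  -21415 − 10920 = -32335
-624 − 72 = -696;  -3036 − 696 = -3732;  -10920 − 3732 = -14652;  -32335 − 14652 = -46987
-696 − 72 = -768;  -3732 − 768 = -4500;  -14652 − 4500 = -19152;  -46987 − 19152 = -66139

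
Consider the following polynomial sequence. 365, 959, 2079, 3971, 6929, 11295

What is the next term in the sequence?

594 , 1120 , 1892 , 2958 , 4366
526 , 772 , 1066 , 1408
246 , 294 , 342
48 , 48
Constant fourth difference = 48, so extend:
342 + 48 = 390;  1408 + 390 = 1798;  4366 + 1798 = 6164;  11295 + 6164 = 17459

17459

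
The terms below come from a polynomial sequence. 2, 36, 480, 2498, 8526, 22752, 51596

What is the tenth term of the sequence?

First differences: 34  444  2018  6028  14226  28844
Second differences: 410  1574  4010  8198  14618
Third differences: 1164  2436  4188  6420
Fourth differences: 1272  1752  2232
Fifth differences: 480  480
The fifth differences are constant (480).
2232 + 480 = 2712;  6420 + 2712 = 9132;  14618 + 9132 = 23750;  28844 + 23750 = 52594;  51596 + 52594 = 104190
2712 + 480 = 3192;  9132 + 3192 = 12324;  23750 + 12324 = 36074;  52594 + 36074 = 88668;  104190 + 88668 = 192858
3192 + 480 = 3672;  12324 + 3672 = 15996;  36074 + 15996 = 52070;  88668 + 52070 = 140738;  192858 + 140738 = 333596

333596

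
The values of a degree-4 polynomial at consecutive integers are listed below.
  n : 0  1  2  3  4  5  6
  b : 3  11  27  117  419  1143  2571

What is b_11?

8, 16, 90, 302, 724, 1428
8, 74, 212, 422, 704
66, 138, 210, 282
72, 72, 72
Constant fourth difference = 72, so extend:
282 + 72 = 354;  704 + 354 = 1058;  1428 + 1058 = 2486;  2571 + 2486 = 5057
354 + 72 = 426;  1058 + 426 = 1484;  2486 + 1484 = 3970;  5057 + 3970 = 9027
426 + 72 = 498;  1484 + 498 = 1982;  3970 + 1982 = 5952;  9027 + 5952 = 14979
498 + 72 = 570;  1982 + 570 = 2552;  5952 + 2552 = 8504;  14979 + 8504 = 23483
570 + 72 = 642;  2552 + 642 = 3194;  8504 + 3194 = 11698;  23483 + 11698 = 35181

35181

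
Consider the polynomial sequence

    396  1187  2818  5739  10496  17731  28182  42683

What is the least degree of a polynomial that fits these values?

4

D1: 791, 1631, 2921, 4757, 7235, 10451, 14501
D2: 840, 1290, 1836, 2478, 3216, 4050
D3: 450, 546, 642, 738, 834
D4: 96, 96, 96, 96
The fourth differences are constant, so the polynomial has degree 4.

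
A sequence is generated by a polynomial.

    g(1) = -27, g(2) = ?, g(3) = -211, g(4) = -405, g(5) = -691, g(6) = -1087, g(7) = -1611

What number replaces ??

-91

Using the last 5 terms:
First differences: -194, -286, -396, -524
Second differences: -92, -110, -128
Third differences: -18, -18
Constant third difference = -18.
Extend backward: -92 + 18 = -74;  -194 + 74 = -120;  -211 + 120 = -91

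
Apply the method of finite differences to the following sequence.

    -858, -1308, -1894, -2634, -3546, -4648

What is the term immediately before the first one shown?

D1: -450, -586, -740, -912, -1102
D2: -136, -154, -172, -190
D3: -18, -18, -18
The third differences are constant at -18.
Work back: -136 + 18 = -118;  -450 + 118 = -332;  -858 + 332 = -526

-526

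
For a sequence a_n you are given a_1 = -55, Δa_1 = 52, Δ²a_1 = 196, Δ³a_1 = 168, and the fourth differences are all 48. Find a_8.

11985

Build the table forward from the leading diagonal:
D4: 48  48  48  48  48  48  48  48
D3: 168  216  264  312  360  408  456  504
D2: 196  364  580  844  1156  1516  1924  2380
D1: 52  248  612  1192  2036  3192  4708  6632
a: -55  -3  245  857  2049  4085  7277  11985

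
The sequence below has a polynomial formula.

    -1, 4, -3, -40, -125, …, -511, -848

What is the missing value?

Using the first 5 terms:
5, -7, -37, -85
-12, -30, -48
-18, -18
Constant third difference = -18.
Extend forward: -48 − 18 = -66;  -85 − 66 = -151;  -125 − 151 = -276

-276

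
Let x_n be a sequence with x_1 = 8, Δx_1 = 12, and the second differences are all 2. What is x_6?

88

Build the table forward from the leading diagonal:
D2: 2, 2, 2, 2, 2, 2
D1: 12, 14, 16, 18, 20, 22
x: 8, 20, 34, 50, 68, 88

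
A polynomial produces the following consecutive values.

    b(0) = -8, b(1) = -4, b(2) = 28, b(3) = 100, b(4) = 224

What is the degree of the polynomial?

Δ: 4, 32, 72, 124
Δ²: 28, 40, 52
Δ³: 12, 12
The third differences are constant, so the polynomial has degree 3.

3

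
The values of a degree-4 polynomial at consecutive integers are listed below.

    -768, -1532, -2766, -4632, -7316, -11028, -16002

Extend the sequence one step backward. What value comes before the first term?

-336

-764  -1234  -1866  -2684  -3712  -4974
-470  -632  -818  -1028  -1262
-162  -186  -210  -234
-24  -24  -24
The fourth differences are constant at -24.
Work back: -162 + 24 = -138;  -470 + 138 = -332;  -764 + 332 = -432;  -768 + 432 = -336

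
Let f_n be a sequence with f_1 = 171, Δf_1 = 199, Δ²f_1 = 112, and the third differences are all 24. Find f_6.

2526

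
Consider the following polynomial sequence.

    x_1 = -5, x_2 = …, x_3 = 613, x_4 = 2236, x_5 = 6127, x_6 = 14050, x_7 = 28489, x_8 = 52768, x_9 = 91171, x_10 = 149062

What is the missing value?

Using the last 8 terms:
Δ: 1623  3891  7923  14439  24279  38403  57891
Δ²: 2268  4032  6516  9840  14124  19488
Δ³: 1764  2484  3324  4284  5364
Δ⁴: 720  840  960  1080
Δ⁵: 120  120  120
Constant fifth difference = 120.
Extend backward: 720 − 120 = 600;  1764 − 600 = 1164;  2268 − 1164 = 1104;  1623 − 1104 = 519;  613 − 519 = 94

94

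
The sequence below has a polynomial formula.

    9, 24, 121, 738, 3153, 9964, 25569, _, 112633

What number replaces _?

Using the first 7 terms:
15  97  617  2415  6811  15605
82  520  1798  4396  8794
438  1278  2598  4398
840  1320  1800
480  480
Constant fifth difference = 480.
Extend forward: 1800 + 480 = 2280;  4398 + 2280 = 6678;  8794 + 6678 = 15472;  15605 + 15472 = 31077;  25569 + 31077 = 56646

56646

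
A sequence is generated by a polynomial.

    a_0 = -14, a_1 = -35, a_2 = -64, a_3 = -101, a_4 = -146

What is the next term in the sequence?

-199

-21  -29  -37  -45
-8  -8  -8
Second differences constant at -8.
-45 − 8 = -53;  -146 − 53 = -199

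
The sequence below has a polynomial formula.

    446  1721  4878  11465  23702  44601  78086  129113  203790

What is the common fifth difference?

First differences: 1275, 3157, 6587, 12237, 20899, 33485, 51027, 74677
Second differences: 1882, 3430, 5650, 8662, 12586, 17542, 23650
Third differences: 1548, 2220, 3012, 3924, 4956, 6108
Fourth differences: 672, 792, 912, 1032, 1152
Fifth differences: 120, 120, 120, 120

120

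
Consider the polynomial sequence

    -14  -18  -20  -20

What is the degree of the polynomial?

2

Δ: -4, -2, 0
Δ²: 2, 2
The second differences are constant, so the polynomial has degree 2.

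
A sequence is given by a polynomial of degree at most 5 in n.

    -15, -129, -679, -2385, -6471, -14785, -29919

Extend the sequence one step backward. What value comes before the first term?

-1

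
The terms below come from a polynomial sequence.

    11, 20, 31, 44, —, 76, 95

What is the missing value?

59

Using the first 4 terms:
First differences: 9, 11, 13
Second differences: 2, 2
Constant second difference = 2.
Extend forward: 13 + 2 = 15;  44 + 15 = 59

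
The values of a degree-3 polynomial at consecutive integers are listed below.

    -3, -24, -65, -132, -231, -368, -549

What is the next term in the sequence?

-780

D1: -21 , -41 , -67 , -99 , -137 , -181
D2: -20 , -26 , -32 , -38 , -44
D3: -6 , -6 , -6 , -6
The third differences are constant (-6).
-44 − 6 = -50;  -181 − 50 = -231;  -549 − 231 = -780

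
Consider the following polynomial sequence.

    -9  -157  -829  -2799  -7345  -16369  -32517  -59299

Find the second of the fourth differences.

-624

Δ: -148, -672, -1970, -4546, -9024, -16148, -26782
Δ²: -524, -1298, -2576, -4478, -7124, -10634
Δ³: -774, -1278, -1902, -2646, -3510
Δ⁴: -504, -624, -744, -864
Δ⁵: -120, -120, -120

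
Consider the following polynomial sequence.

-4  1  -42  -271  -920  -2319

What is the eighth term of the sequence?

Δ: 5, -43, -229, -649, -1399
Δ²: -48, -186, -420, -750
Δ³: -138, -234, -330
Δ⁴: -96, -96
Fourth differences constant at -96.
-330 − 96 = -426;  -750 − 426 = -1176;  -1399 − 1176 = -2575;  -2319 − 2575 = -4894
-426 − 96 = -522;  -1176 − 522 = -1698;  -2575 − 1698 = -4273;  -4894 − 4273 = -9167

-9167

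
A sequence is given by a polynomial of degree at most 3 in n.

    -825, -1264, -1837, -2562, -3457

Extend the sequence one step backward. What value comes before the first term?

-502

D1: -439  -573  -725  -895
D2: -134  -152  -170
D3: -18  -18
The third differences are constant at -18.
Work back: -134 + 18 = -116;  -439 + 116 = -323;  -825 + 323 = -502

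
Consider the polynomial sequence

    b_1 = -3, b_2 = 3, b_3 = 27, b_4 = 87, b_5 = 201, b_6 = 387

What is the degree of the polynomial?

3

D1: 6, 24, 60, 114, 186
D2: 18, 36, 54, 72
D3: 18, 18, 18
The third differences are constant, so the polynomial has degree 3.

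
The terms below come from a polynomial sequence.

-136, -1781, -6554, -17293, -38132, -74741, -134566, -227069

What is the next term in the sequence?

-1645  -4773  -10739  -20839  -36609  -59825  -92503
-3128  -5966  -10100  -15770  -23216  -32678
-2838  -4134  -5670  -7446  -9462
-1296  -1536  -1776  -2016
-240  -240  -240
Constant fifth difference = -240, so extend:
-2016 − 240 = -2256;  -9462 − 2256 = -11718;  -32678 − 11718 = -44396;  -92503 − 44396 = -136899;  -227069 − 136899 = -363968

-363968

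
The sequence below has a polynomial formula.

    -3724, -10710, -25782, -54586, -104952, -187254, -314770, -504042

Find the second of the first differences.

D1: -6986, -15072, -28804, -50366, -82302, -127516, -189272
D2: -8086, -13732, -21562, -31936, -45214, -61756
D3: -5646, -7830, -10374, -13278, -16542
D4: -2184, -2544, -2904, -3264
D5: -360, -360, -360

-15072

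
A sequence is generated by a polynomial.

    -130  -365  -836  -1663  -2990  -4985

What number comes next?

-7840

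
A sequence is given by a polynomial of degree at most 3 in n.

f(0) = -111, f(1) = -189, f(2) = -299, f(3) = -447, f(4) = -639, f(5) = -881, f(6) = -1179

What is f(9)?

-2469

-78  -110  -148  -192  -242  -298
-32  -38  -44  -50  -56
-6  -6  -6  -6
Constant third difference = -6, so extend:
-56 − 6 = -62;  -298 − 62 = -360;  -1179 − 360 = -1539
-62 − 6 = -68;  -360 − 68 = -428;  -1539 − 428 = -1967
-68 − 6 = -74;  -428 − 74 = -502;  -1967 − 502 = -2469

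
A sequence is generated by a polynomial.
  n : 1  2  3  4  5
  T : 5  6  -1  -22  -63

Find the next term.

-130

Δ: 1, -7, -21, -41
Δ²: -8, -14, -20
Δ³: -6, -6
Third differences constant at -6.
-20 − 6 = -26;  -41 − 26 = -67;  -63 − 67 = -130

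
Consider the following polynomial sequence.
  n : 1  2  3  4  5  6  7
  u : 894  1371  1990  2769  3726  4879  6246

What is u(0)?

D1: 477  619  779  957  1153  1367
D2: 142  160  178  196  214
D3: 18  18  18  18
The third differences are constant at 18.
Work back: 142 − 18 = 124;  477 − 124 = 353;  894 − 353 = 541

541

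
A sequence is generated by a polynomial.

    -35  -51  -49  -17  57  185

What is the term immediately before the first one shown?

-13

D1: -16, 2, 32, 74, 128
D2: 18, 30, 42, 54
D3: 12, 12, 12
The third differences are constant at 12.
Work back: 18 − 12 = 6;  -16 − 6 = -22;  -35 + 22 = -13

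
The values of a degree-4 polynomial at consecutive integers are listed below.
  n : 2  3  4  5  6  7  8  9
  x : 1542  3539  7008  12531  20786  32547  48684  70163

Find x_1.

First differences: 1997, 3469, 5523, 8255, 11761, 16137, 21479
Second differences: 1472, 2054, 2732, 3506, 4376, 5342
Third differences: 582, 678, 774, 870, 966
Fourth differences: 96, 96, 96, 96
The fourth differences are constant at 96.
Work back: 582 − 96 = 486;  1472 − 486 = 986;  1997 − 986 = 1011;  1542 − 1011 = 531

531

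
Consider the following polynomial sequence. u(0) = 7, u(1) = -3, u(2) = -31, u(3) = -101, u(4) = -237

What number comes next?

First differences: -10, -28, -70, -136
Second differences: -18, -42, -66
Third differences: -24, -24
Third differences constant at -24.
-66 − 24 = -90;  -136 − 90 = -226;  -237 − 226 = -463

-463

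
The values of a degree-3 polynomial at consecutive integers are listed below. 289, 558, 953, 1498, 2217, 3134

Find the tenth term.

9262

First differences: 269, 395, 545, 719, 917
Second differences: 126, 150, 174, 198
Third differences: 24, 24, 24
The third differences are constant (24).
198 + 24 = 222;  917 + 222 = 1139;  3134 + 1139 = 4273
222 + 24 = 246;  1139 + 246 = 1385;  4273 + 1385 = 5658
246 + 24 = 270;  1385 + 270 = 1655;  5658 + 1655 = 7313
270 + 24 = 294;  1655 + 294 = 1949;  7313 + 1949 = 9262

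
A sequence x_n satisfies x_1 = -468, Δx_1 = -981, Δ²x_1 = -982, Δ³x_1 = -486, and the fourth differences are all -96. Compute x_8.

Build the table forward from the leading diagonal:
D4: -96  -96  -96  -96  -96  -96  -96  -96
D3: -486  -582  -678  -774  -870  -966  -1062  -1158
D2: -982  -1468  -2050  -2728  -3502  -4372  -5338  -6400
D1: -981  -1963  -3431  -5481  -8209  -11711  -16083  -21421
x: -468  -1449  -3412  -6843  -12324  -20533  -32244  -48327

-48327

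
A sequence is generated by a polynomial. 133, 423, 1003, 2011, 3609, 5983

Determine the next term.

Δ: 290  580  1008  1598  2374
Δ²: 290  428  590  776
Δ³: 138  162  186
Δ⁴: 24  24
Fourth differences constant at 24.
186 + 24 = 210;  776 + 210 = 986;  2374 + 986 = 3360;  5983 + 3360 = 9343

9343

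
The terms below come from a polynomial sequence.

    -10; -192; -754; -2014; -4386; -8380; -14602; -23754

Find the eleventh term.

-77250

D1: -182  -562  -1260  -2372  -3994  -6222  -9152
D2: -380  -698  -1112  -1622  -2228  -2930
D3: -318  -414  -510  -606  -702
D4: -96  -96  -96  -96
The fourth differences are constant (-96).
-702 − 96 = -798;  -2930 − 798 = -3728;  -9152 − 3728 = -12880;  -23754 − 12880 = -36634
-798 − 96 = -894;  -3728 − 894 = -4622;  -12880 − 4622 = -17502;  -36634 − 17502 = -54136
-894 − 96 = -990;  -4622 − 990 = -5612;  -17502 − 5612 = -23114;  -54136 − 23114 = -77250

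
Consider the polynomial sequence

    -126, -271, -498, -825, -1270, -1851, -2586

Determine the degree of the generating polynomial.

First differences: -145, -227, -327, -445, -581, -735
Second differences: -82, -100, -118, -136, -154
Third differences: -18, -18, -18, -18
The third differences are constant, so the polynomial has degree 3.

3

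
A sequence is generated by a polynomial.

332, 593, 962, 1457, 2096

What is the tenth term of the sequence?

D1: 261  369  495  639
D2: 108  126  144
D3: 18  18
Constant third difference = 18, so extend:
144 + 18 = 162;  639 + 162 = 801;  2096 + 801 = 2897
162 + 18 = 180;  801 + 180 = 981;  2897 + 981 = 3878
180 + 18 = 198;  981 + 198 = 1179;  3878 + 1179 = 5057
198 + 18 = 216;  1179 + 216 = 1395;  5057 + 1395 = 6452
216 + 18 = 234;  1395 + 234 = 1629;  6452 + 1629 = 8081

8081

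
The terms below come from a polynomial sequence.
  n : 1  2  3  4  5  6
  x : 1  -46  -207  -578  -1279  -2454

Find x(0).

6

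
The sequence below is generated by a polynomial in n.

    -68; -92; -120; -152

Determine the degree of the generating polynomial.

2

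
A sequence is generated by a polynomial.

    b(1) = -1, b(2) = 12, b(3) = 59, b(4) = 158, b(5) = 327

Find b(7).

947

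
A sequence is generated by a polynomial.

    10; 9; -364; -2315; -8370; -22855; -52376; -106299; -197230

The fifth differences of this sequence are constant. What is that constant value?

-480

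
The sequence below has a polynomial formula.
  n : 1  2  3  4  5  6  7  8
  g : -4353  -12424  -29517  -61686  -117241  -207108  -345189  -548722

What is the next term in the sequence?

First differences: -8071 , -17093 , -32169 , -55555 , -89867 , -138081 , -203533
Second differences: -9022 , -15076 , -23386 , -34312 , -48214 , -65452
Third differences: -6054 , -8310 , -10926 , -13902 , -17238
Fourth differences: -2256 , -2616 , -2976 , -3336
Fifth differences: -360 , -360 , -360
The fifth differences are constant (-360).
-3336 − 360 = -3696;  -17238 − 3696 = -20934;  -65452 − 20934 = -86386;  -203533 − 86386 = -289919;  -548722 − 289919 = -838641

-838641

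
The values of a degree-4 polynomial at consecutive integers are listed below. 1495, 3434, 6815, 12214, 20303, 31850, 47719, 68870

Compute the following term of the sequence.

96359

D1: 1939, 3381, 5399, 8089, 11547, 15869, 21151
D2: 1442, 2018, 2690, 3458, 4322, 5282
D3: 576, 672, 768, 864, 960
D4: 96, 96, 96, 96
Constant fourth difference = 96, so extend:
960 + 96 = 1056;  5282 + 1056 = 6338;  21151 + 6338 = 27489;  68870 + 27489 = 96359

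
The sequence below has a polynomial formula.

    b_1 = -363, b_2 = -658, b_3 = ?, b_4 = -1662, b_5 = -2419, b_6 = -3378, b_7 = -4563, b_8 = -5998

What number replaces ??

-1083

Using the last 5 terms:
Δ: -757, -959, -1185, -1435
Δ²: -202, -226, -250
Δ³: -24, -24
Constant third difference = -24.
Extend backward: -202 + 24 = -178;  -757 + 178 = -579;  -1662 + 579 = -1083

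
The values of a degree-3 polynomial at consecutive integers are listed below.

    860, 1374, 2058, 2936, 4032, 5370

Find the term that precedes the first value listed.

First differences: 514, 684, 878, 1096, 1338
Second differences: 170, 194, 218, 242
Third differences: 24, 24, 24
The third differences are constant at 24.
Work back: 170 − 24 = 146;  514 − 146 = 368;  860 − 368 = 492

492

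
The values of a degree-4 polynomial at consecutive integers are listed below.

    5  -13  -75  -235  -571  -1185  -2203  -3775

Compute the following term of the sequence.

-6075

D1: -18, -62, -160, -336, -614, -1018, -1572
D2: -44, -98, -176, -278, -404, -554
D3: -54, -78, -102, -126, -150
D4: -24, -24, -24, -24
Fourth differences constant at -24.
-150 − 24 = -174;  -554 − 174 = -728;  -1572 − 728 = -2300;  -3775 − 2300 = -6075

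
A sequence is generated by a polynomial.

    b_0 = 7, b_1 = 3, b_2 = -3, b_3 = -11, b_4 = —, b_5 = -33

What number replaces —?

-21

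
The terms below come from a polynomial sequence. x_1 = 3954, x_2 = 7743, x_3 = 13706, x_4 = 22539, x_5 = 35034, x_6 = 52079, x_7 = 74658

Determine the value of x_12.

311723

D1: 3789 , 5963 , 8833 , 12495 , 17045 , 22579
D2: 2174 , 2870 , 3662 , 4550 , 5534
D3: 696 , 792 , 888 , 984
D4: 96 , 96 , 96
Constant fourth difference = 96, so extend:
984 + 96 = 1080;  5534 + 1080 = 6614;  22579 + 6614 = 29193;  74658 + 29193 = 103851
1080 + 96 = 1176;  6614 + 1176 = 7790;  29193 + 7790 = 36983;  103851 + 36983 = 140834
1176 + 96 = 1272;  7790 + 1272 = 9062;  36983 + 9062 = 46045;  140834 + 46045 = 186879
1272 + 96 = 1368;  9062 + 1368 = 10430;  46045 + 10430 = 56475;  186879 + 56475 = 243354
1368 + 96 = 1464;  10430 + 1464 = 11894;  56475 + 11894 = 68369;  243354 + 68369 = 311723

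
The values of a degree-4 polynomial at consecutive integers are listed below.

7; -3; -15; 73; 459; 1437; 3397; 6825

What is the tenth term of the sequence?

20509

D1: -10 , -12 , 88 , 386 , 978 , 1960 , 3428
D2: -2 , 100 , 298 , 592 , 982 , 1468
D3: 102 , 198 , 294 , 390 , 486
D4: 96 , 96 , 96 , 96
Fourth differences constant at 96.
486 + 96 = 582;  1468 + 582 = 2050;  3428 + 2050 = 5478;  6825 + 5478 = 12303
582 + 96 = 678;  2050 + 678 = 2728;  5478 + 2728 = 8206;  12303 + 8206 = 20509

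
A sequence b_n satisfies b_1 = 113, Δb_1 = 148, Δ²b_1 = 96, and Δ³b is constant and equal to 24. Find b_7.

2921

Build the table forward from the leading diagonal:
D3: 24, 24, 24, 24, 24, 24, 24
D2: 96, 120, 144, 168, 192, 216, 240
D1: 148, 244, 364, 508, 676, 868, 1084
b: 113, 261, 505, 869, 1377, 2053, 2921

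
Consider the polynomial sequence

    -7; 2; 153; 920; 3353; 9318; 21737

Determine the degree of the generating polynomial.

5

D1: 9, 151, 767, 2433, 5965, 12419
D2: 142, 616, 1666, 3532, 6454
D3: 474, 1050, 1866, 2922
D4: 576, 816, 1056
D5: 240, 240
The fifth differences are constant, so the polynomial has degree 5.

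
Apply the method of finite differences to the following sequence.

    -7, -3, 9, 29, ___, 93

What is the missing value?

Using the first 4 terms:
D1: 4, 12, 20
D2: 8, 8
Constant second difference = 8.
Extend forward: 20 + 8 = 28;  29 + 28 = 57

57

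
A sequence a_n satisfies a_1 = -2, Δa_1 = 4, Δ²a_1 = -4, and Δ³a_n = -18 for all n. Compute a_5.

Build the table forward from the leading diagonal:
Third differences: -18  -18  -18  -18  -18
Second differences: -4  -22  -40  -58  -76
First differences: 4  0  -22  -62  -120
a: -2  2  2  -20  -82

-82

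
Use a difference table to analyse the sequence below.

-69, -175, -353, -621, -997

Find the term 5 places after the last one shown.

-106  -178  -268  -376
-72  -90  -108
-18  -18
Constant third difference = -18, so extend:
-108 − 18 = -126;  -376 − 126 = -502;  -997 − 502 = -1499
-126 − 18 = -144;  -502 − 144 = -646;  -1499 − 646 = -2145
-144 − 18 = -162;  -646 − 162 = -808;  -2145 − 808 = -2953
-162 − 18 = -180;  -808 − 180 = -988;  -2953 − 988 = -3941
-180 − 18 = -198;  -988 − 198 = -1186;  -3941 − 1186 = -5127

-5127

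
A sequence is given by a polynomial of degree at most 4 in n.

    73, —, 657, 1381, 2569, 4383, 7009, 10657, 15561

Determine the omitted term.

259

Using the last 7 terms:
First differences: 724  1188  1814  2626  3648  4904
Second differences: 464  626  812  1022  1256
Third differences: 162  186  210  234
Fourth differences: 24  24  24
Constant fourth difference = 24.
Extend backward: 162 − 24 = 138;  464 − 138 = 326;  724 − 326 = 398;  657 − 398 = 259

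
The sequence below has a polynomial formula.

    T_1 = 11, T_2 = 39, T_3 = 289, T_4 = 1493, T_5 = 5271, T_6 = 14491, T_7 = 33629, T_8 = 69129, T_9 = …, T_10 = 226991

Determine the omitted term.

129763

Using the first 8 terms:
D1: 28  250  1204  3778  9220  19138  35500
D2: 222  954  2574  5442  9918  16362
D3: 732  1620  2868  4476  6444
D4: 888  1248  1608  1968
D5: 360  360  360
Constant fifth difference = 360.
Extend forward: 1968 + 360 = 2328;  6444 + 2328 = 8772;  16362 + 8772 = 25134;  35500 + 25134 = 60634;  69129 + 60634 = 129763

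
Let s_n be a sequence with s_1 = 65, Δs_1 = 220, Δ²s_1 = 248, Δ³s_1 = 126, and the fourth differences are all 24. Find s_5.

2961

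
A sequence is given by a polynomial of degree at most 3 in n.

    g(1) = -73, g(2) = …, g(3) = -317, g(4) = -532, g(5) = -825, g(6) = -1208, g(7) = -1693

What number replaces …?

Using the last 5 terms:
D1: -215, -293, -383, -485
D2: -78, -90, -102
D3: -12, -12
Constant third difference = -12.
Extend backward: -78 + 12 = -66;  -215 + 66 = -149;  -317 + 149 = -168

-168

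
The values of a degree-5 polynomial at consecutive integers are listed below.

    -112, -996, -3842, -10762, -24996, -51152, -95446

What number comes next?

-884 , -2846 , -6920 , -14234 , -26156 , -44294
-1962 , -4074 , -7314 , -11922 , -18138
-2112 , -3240 , -4608 , -6216
-1128 , -1368 , -1608
-240 , -240
Constant fifth difference = -240, so extend:
-1608 − 240 = -1848;  -6216 − 1848 = -8064;  -18138 − 8064 = -26202;  -44294 − 26202 = -70496;  -95446 − 70496 = -165942

-165942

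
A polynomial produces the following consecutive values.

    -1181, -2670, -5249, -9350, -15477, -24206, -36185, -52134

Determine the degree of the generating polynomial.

-1489, -2579, -4101, -6127, -8729, -11979, -15949
-1090, -1522, -2026, -2602, -3250, -3970
-432, -504, -576, -648, -720
-72, -72, -72, -72
The fourth differences are constant, so the polynomial has degree 4.

4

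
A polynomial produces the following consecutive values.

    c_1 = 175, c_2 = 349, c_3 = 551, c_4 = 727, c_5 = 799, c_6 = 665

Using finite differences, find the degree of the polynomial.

Δ: 174, 202, 176, 72, -134
Δ²: 28, -26, -104, -206
Δ³: -54, -78, -102
Δ⁴: -24, -24
The fourth differences are constant, so the polynomial has degree 4.

4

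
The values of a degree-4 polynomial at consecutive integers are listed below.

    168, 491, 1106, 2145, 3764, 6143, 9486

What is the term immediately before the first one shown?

29

First differences: 323  615  1039  1619  2379  3343
Second differences: 292  424  580  760  964
Third differences: 132  156  180  204
Fourth differences: 24  24  24
The fourth differences are constant at 24.
Work back: 132 − 24 = 108;  292 − 108 = 184;  323 − 184 = 139;  168 − 139 = 29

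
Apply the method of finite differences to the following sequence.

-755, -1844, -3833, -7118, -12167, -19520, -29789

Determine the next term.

-43658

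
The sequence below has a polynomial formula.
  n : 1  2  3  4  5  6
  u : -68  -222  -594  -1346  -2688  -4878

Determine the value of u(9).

-19836

First differences: -154  -372  -752  -1342  -2190
Second differences: -218  -380  -590  -848
Third differences: -162  -210  -258
Fourth differences: -48  -48
The fourth differences are constant (-48).
-258 − 48 = -306;  -848 − 306 = -1154;  -2190 − 1154 = -3344;  -4878 − 3344 = -8222
-306 − 48 = -354;  -1154 − 354 = -1508;  -3344 − 1508 = -4852;  -8222 − 4852 = -13074
-354 − 48 = -402;  -1508 − 402 = -1910;  -4852 − 1910 = -6762;  -13074 − 6762 = -19836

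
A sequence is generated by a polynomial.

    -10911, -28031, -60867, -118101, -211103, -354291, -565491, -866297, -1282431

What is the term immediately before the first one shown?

Δ: -17120, -32836, -57234, -93002, -143188, -211200, -300806, -416134
Δ²: -15716, -24398, -35768, -50186, -68012, -89606, -115328
Δ³: -8682, -11370, -14418, -17826, -21594, -25722
Δ⁴: -2688, -3048, -3408, -3768, -4128
Δ⁵: -360, -360, -360, -360
The fifth differences are constant at -360.
Work back: -2688 + 360 = -2328;  -8682 + 2328 = -6354;  -15716 + 6354 = -9362;  -17120 + 9362 = -7758;  -10911 + 7758 = -3153

-3153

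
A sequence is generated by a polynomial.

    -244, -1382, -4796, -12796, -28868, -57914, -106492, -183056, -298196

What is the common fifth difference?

-240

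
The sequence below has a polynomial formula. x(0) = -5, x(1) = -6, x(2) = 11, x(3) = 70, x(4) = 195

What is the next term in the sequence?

410

D1: -1 , 17 , 59 , 125
D2: 18 , 42 , 66
D3: 24 , 24
Third differences constant at 24.
66 + 24 = 90;  125 + 90 = 215;  195 + 215 = 410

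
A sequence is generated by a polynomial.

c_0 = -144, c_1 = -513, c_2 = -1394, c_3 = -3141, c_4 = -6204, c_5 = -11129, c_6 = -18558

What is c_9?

D1: -369 , -881 , -1747 , -3063 , -4925 , -7429
D2: -512 , -866 , -1316 , -1862 , -2504
D3: -354 , -450 , -546 , -642
D4: -96 , -96 , -96
The fourth differences are constant (-96).
-642 − 96 = -738;  -2504 − 738 = -3242;  -7429 − 3242 = -10671;  -18558 − 10671 = -29229
-738 − 96 = -834;  -3242 − 834 = -4076;  -10671 − 4076 = -14747;  -29229 − 14747 = -43976
-834 − 96 = -930;  -4076 − 930 = -5006;  -14747 − 5006 = -19753;  -43976 − 19753 = -63729

-63729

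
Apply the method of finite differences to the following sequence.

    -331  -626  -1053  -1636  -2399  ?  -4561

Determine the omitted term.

Using the first 5 terms:
Δ: -295, -427, -583, -763
Δ²: -132, -156, -180
Δ³: -24, -24
Constant third difference = -24.
Extend forward: -180 − 24 = -204;  -763 − 204 = -967;  -2399 − 967 = -3366

-3366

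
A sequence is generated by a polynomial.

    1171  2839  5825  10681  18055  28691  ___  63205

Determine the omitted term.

Using the first 6 terms:
1668, 2986, 4856, 7374, 10636
1318, 1870, 2518, 3262
552, 648, 744
96, 96
Constant fourth difference = 96.
Extend forward: 744 + 96 = 840;  3262 + 840 = 4102;  10636 + 4102 = 14738;  28691 + 14738 = 43429

43429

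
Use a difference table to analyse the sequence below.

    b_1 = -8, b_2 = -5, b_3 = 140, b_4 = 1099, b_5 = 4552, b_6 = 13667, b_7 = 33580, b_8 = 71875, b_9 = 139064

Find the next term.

First differences: 3 , 145 , 959 , 3453 , 9115 , 19913 , 38295 , 67189
Second differences: 142 , 814 , 2494 , 5662 , 10798 , 18382 , 28894
Third differences: 672 , 1680 , 3168 , 5136 , 7584 , 10512
Fourth differences: 1008 , 1488 , 1968 , 2448 , 2928
Fifth differences: 480 , 480 , 480 , 480
Constant fifth difference = 480, so extend:
2928 + 480 = 3408;  10512 + 3408 = 13920;  28894 + 13920 = 42814;  67189 + 42814 = 110003;  139064 + 110003 = 249067

249067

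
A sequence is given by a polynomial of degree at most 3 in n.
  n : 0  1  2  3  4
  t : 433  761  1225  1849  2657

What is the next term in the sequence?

3673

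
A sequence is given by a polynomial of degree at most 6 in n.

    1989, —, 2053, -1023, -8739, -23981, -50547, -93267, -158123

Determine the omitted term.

2583

Using the last 7 terms:
D1: -3076, -7716, -15242, -26566, -42720, -64856
D2: -4640, -7526, -11324, -16154, -22136
D3: -2886, -3798, -4830, -5982
D4: -912, -1032, -1152
D5: -120, -120
Constant fifth difference = -120.
Extend backward: -912 + 120 = -792;  -2886 + 792 = -2094;  -4640 + 2094 = -2546;  -3076 + 2546 = -530;  2053 + 530 = 2583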